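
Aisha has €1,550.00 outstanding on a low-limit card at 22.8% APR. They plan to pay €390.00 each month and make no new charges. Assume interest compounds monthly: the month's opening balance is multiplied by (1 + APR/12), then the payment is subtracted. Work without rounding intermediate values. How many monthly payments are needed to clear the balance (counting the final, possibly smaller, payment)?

5 months

Monthly rate r = 22.8%/12 = 1.9% = 0.019.
Recurrence: B ← B·(1+r) − €390.00.
Month 1: interest €29.45; balance after payment €1,189.45.
Month 2: interest €22.60; balance after payment €822.05.
Month 3: interest €15.62; balance after payment €447.67.
Month 4: interest €8.51; balance after payment €66.17.
Month 5: interest €1.26; balance after payment €0.00.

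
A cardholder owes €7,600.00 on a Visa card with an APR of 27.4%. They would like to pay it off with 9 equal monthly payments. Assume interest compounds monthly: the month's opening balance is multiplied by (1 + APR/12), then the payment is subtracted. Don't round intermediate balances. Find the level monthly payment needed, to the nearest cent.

Monthly rate r = 27.4%/12 = 2.28333% = 0.0228333.
Level-payment amortization: P = B₀·r / (1 − (1+r)^(−n)) = 7600.00·0.0228333 / (1 − 1.02283^(−9)).
Denominator 1 − (1+r)^(−9) = 0.18387601.
P = 173.533 / 0.18387601 ≈ 943.75.

€943.75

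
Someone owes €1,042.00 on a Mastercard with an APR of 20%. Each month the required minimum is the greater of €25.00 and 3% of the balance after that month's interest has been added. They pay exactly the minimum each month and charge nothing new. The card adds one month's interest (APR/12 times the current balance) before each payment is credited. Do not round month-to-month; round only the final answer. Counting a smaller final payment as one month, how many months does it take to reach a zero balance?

66 months

Monthly rate r = 20%/12 = 1.66667% = 0.0166667.
While 3% of the post-interest balance exceeds €25.00, each month B ← (B·(1+r))·(1 − 0.03), i.e. B shrinks by the factor (1+r)·0.97 = 0.98617.
This holds for months 1–18. Entering month 19 the balance is €810.91; 3% of the post-interest balance is now below €25.00, so the flat €25.00 minimum applies from here.
From month 19 a fixed €25.00 at rate r clears €810.91 in 48 more payments. Total: 18 + 48 = 66 months.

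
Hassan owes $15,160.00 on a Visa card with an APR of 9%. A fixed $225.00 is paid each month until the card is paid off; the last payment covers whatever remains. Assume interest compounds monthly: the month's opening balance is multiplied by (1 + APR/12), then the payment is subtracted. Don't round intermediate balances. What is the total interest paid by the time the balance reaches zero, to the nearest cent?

$6,035.36

Monthly rate r = 9%/12 = 0.75% = 0.0075.
Payoff takes n = ⌈−ln(1 − rB₀/P)/ln(1+r)⌉ = ⌈94.201⌉ = 95 payments; the last is $45.36.
Total paid = 94·$225.00 + $45.36 = $21,195.36.
Total interest = total paid − principal = $21,195.36 − $15,160.00 = $6,035.36.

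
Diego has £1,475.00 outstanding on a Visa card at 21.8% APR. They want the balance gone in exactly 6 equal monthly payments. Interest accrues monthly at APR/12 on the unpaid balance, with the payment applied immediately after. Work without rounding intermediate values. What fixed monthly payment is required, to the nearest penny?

Monthly rate r = 21.8%/12 = 1.81667% = 0.0181667.
Level-payment amortization: P = B₀·r / (1 − (1+r)^(−n)) = 1475.00·0.0181667 / (1 − 1.01817^(−6)).
Denominator 1 − (1+r)^(−6) = 0.102391924.
P = 26.7958 / 0.102391924 ≈ 261.70.

£261.70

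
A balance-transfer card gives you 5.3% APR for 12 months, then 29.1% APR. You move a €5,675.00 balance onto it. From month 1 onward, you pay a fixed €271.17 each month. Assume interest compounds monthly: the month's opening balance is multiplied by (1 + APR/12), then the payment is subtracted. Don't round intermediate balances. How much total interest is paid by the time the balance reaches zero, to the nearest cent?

Promo months 1–12 at r₀ = 5.3%/12 = 0.00441667; months 13+ at r₁ = 29.1%/12 = 0.02425.
After month 12: iterate B ← B·(1+r₀) − €271.17 for 12 months → €2,648.93.
Then at r₁ with €271.17/mo: n₂ = −ln(1 − r₁·B/P)/ln(1+r₁) ≈ 11.28 → 12 more payments.
Total paid = 23·€271.17 + €77.41 = €6,314.32; interest = €6,314.32 − €5,675.00 = €639.32.

€639.32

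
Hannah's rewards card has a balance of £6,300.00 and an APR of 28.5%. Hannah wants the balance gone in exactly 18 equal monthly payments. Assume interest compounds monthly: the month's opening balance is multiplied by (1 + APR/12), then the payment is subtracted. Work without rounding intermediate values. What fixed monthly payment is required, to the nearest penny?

£434.20

Monthly rate r = 28.5%/12 = 2.375% = 0.02375.
Level-payment amortization: P = B₀·r / (1 − (1+r)^(−n)) = 6300.00·0.02375 / (1 − 1.02375^(−18)).
Denominator 1 − (1+r)^(−18) = 0.344595326.
P = 149.625 / 0.344595326 ≈ 434.20.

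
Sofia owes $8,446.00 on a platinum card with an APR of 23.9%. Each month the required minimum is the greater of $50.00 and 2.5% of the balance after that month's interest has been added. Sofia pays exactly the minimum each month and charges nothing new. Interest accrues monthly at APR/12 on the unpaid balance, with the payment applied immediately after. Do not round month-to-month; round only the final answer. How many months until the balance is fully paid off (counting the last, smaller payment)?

338 months

Monthly rate r = 23.9%/12 = 1.99167% = 0.0199167.
While 2.5% of the post-interest balance exceeds $50.00, each month B ← (B·(1+r))·(1 − 0.025), i.e. B shrinks by the factor (1+r)·0.975 = 0.99442.
This holds for months 1–261. Entering month 262 the balance is $1,959.93; 2.5% of the post-interest balance is now below $50.00, so the flat $50.00 minimum applies from here.
From month 262 a fixed $50.00 at rate r clears $1,959.93 in 77 more payments. Total: 261 + 77 = 338 months.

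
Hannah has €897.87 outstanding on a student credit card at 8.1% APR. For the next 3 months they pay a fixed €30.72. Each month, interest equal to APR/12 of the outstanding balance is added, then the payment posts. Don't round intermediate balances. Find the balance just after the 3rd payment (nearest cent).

€823.39

Monthly rate r = 8.1%/12 = 0.675% = 0.00675.
Each month: B ← B·(1+r) − €30.72.
Month 1: interest €6.06; balance after payment €873.21.
Month 2: interest €5.89; balance after payment €848.38.
Month 3: interest €5.73; balance after payment €823.39.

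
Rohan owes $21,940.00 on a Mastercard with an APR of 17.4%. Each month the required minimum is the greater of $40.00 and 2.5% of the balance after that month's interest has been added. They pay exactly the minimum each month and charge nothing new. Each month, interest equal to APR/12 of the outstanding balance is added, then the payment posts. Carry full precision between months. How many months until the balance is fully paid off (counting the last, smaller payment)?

300 months

Monthly rate r = 17.4%/12 = 1.45% = 0.0145.
While 2.5% of the post-interest balance exceeds $40.00, each month B ← (B·(1+r))·(1 − 0.025), i.e. B shrinks by the factor (1+r)·0.975 = 0.98914.
This holds for months 1–242. Entering month 243 the balance is $1,560.81; 2.5% of the post-interest balance is now below $40.00, so the flat $40.00 minimum applies from here.
From month 243 a fixed $40.00 at rate r clears $1,560.81 in 58 more payments. Total: 242 + 58 = 300 months.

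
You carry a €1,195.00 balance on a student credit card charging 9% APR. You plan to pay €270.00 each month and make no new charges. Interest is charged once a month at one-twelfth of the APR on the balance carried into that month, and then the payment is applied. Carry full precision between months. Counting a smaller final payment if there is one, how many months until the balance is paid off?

Monthly rate r = 9%/12 = 0.75% = 0.0075.
Recurrence: B ← B·(1+r) − €270.00.
Month 1: interest €8.96; balance after payment €933.96.
Month 2: interest €7.00; balance after payment €670.97.
Month 3: interest €5.03; balance after payment €406.00.
Month 4: interest €3.04; balance after payment €139.04.
Month 5: interest €1.04; balance after payment €0.00.

5 payments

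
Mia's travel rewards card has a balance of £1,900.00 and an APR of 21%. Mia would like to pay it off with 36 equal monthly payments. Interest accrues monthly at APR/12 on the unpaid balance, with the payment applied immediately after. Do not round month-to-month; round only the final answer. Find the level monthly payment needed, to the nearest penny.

£71.58

Monthly rate r = 21%/12 = 1.75% = 0.0175.
Level-payment amortization: P = B₀·r / (1 − (1+r)^(−n)) = 1900.00·0.0175 / (1 − 1.0175^(−36)).
Denominator 1 − (1+r)^(−36) = 0.464498174.
P = 33.25 / 0.464498174 ≈ 71.58.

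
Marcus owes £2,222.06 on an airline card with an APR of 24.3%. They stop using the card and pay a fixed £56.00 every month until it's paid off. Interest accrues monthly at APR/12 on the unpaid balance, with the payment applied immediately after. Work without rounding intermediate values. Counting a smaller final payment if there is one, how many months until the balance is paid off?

82 months

Monthly rate r = 24.3%/12 = 2.025% = 0.02025.
Recurrence: B ← B·(1+r) − £56.00.
Month 1: interest £45.00; balance after payment £2,211.06.
Month 2: interest £44.77; balance after payment £2,199.83.
Closed form: n = −ln(1 − rB₀/P)/ln(1+r) = −ln(0.19649)/ln(1.02025) ≈ 81.164, so the balance reaches zero during payment 82.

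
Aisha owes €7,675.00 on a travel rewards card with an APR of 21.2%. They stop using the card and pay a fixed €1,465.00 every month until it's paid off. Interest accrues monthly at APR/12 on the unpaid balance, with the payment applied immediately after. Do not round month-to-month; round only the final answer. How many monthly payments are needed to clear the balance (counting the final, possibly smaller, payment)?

Monthly rate r = 21.2%/12 = 1.76667% = 0.0176667.
Recurrence: B ← B·(1+r) − €1,465.00.
Month 1: interest €135.59; balance after payment €6,345.59.
Month 2: interest €112.11; balance after payment €4,992.70.
Month 3: interest €88.20; balance after payment €3,615.90.
Month 4: interest €63.88; balance after payment €2,214.78.
Month 5: interest €39.13; balance after payment €788.91.
Month 6: interest €13.94; balance after payment €0.00.

6 payments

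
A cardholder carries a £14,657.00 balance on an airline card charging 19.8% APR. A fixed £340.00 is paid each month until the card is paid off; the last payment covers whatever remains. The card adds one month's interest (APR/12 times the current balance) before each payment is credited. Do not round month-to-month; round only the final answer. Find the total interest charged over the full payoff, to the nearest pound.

Monthly rate r = 19.8%/12 = 1.65% = 0.0165.
Payoff takes n = ⌈−ln(1 − rB₀/P)/ln(1+r)⌉ = ⌈75.914⌉ = 76 payments; the last is £310.82.
Total paid = 75·£340.00 + £310.82 = £25,810.82.
Total interest = total paid − principal = £25,810.82 − £14,657.00 = £11,153.82.

£11,154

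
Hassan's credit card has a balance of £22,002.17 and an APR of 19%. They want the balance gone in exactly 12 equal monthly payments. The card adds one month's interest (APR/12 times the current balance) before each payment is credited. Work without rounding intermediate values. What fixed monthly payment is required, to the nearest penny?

Monthly rate r = 19%/12 = 1.58333% = 0.0158333.
Level-payment amortization: P = B₀·r / (1 − (1+r)^(−n)) = 22002.17·0.0158333 / (1 − 1.01583^(−12)).
Denominator 1 − (1+r)^(−12) = 0.171809041.
P = 348.368 / 0.171809041 ≈ 2027.64.

£2,027.64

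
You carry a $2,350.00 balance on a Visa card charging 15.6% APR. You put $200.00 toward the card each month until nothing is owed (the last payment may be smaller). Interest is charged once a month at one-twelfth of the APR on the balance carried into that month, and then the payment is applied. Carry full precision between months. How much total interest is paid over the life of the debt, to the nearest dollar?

Monthly rate r = 15.6%/12 = 1.3% = 0.013.
Payoff takes n = ⌈−ln(1 − rB₀/P)/ln(1+r)⌉ = ⌈12.833⌉ = 13 payments; the last is $166.86.
Total paid = 12·$200.00 + $166.86 = $2,566.86.
Total interest = total paid − principal = $2,566.86 − $2,350.00 = $216.86.

$217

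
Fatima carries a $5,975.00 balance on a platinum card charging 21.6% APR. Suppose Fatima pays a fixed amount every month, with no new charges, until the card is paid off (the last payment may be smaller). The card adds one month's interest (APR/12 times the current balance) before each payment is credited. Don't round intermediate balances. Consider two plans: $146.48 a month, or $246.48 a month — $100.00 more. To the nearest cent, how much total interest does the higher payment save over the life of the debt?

Monthly rate r = 21.6%/12 = 1.8% = 0.018.
At $146.48/mo: n = ⌈−ln(1 − rB₀/P)/ln(1+r)⌉ = 75 payments (last $41.07); total interest = total paid − $5,975.00 = $4,905.59.
At $246.48/mo: 33 payments (last $33.88); total interest $1,946.24.
Interest saved = $4,905.59 − $1,946.24 = $2,959.35.

$2,959.35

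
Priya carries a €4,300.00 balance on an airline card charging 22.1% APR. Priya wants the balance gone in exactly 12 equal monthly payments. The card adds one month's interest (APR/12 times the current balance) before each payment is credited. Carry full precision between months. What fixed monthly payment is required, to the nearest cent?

€402.66

Monthly rate r = 22.1%/12 = 1.84167% = 0.0184167.
Level-payment amortization: P = B₀·r / (1 − (1+r)^(−n)) = 4300.00·0.0184167 / (1 − 1.01842^(−12)).
Denominator 1 − (1+r)^(−12) = 0.19666993.
P = 79.1917 / 0.19666993 ≈ 402.66.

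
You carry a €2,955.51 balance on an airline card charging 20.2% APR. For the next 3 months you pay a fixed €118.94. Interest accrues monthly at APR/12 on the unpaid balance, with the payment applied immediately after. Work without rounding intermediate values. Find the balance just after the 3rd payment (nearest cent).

€2,744.43

Monthly rate r = 20.2%/12 = 1.68333% = 0.0168333.
Each month: B ← B·(1+r) − €118.94.
Month 1: interest €49.75; balance after payment €2,886.32.
Month 2: interest €48.59; balance after payment €2,815.97.
Month 3: interest €47.40; balance after payment €2,744.43.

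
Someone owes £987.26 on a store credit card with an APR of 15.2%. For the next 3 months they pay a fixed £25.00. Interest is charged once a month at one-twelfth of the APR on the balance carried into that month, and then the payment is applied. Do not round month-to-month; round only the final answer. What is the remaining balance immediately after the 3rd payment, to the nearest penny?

Monthly rate r = 15.2%/12 = 1.26667% = 0.0126667.
Each month: B ← B·(1+r) − £25.00.
Month 1: interest £12.51; balance after payment £974.77.
Month 2: interest £12.35; balance after payment £962.11.
Month 3: interest £12.19; balance after payment £949.30.

£949.30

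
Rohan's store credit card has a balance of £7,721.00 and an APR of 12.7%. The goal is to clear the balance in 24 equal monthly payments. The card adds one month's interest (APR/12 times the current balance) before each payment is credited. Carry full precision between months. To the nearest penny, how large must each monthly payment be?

Monthly rate r = 12.7%/12 = 1.05833% = 0.0105833.
Level-payment amortization: P = B₀·r / (1 − (1+r)^(−n)) = 7721.00·0.0105833 / (1 − 1.01058^(−24)).
Denominator 1 − (1+r)^(−24) = 0.223272211.
P = 81.7139 / 0.223272211 ≈ 365.98.

£365.98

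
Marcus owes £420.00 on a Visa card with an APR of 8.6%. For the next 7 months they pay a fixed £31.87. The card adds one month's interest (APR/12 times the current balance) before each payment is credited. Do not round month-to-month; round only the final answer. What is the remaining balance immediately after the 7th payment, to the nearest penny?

£213.58

Monthly rate r = 8.6%/12 = 0.716667% = 0.00716667.
Each month: B ← B·(1+r) − £31.87.
Month 1: interest £3.01; balance after payment £391.14.
Month 2: interest £2.80; balance after payment £362.07.
Month 3: interest £2.59; balance after payment £332.80.
Month 4: interest £2.39; balance after payment £303.31.
Month 5: interest £2.17; balance after payment £273.62.
Month 6: interest £1.96; balance after payment £243.71.
Month 7: interest £1.75; balance after payment £213.58.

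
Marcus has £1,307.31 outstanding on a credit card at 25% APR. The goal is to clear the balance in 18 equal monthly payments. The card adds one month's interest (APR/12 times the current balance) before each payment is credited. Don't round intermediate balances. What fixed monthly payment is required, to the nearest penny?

£87.84

Monthly rate r = 25%/12 = 2.08333% = 0.0208333.
Level-payment amortization: P = B₀·r / (1 − (1+r)^(−n)) = 1307.31·0.0208333 / (1 − 1.02083^(−18)).
Denominator 1 − (1+r)^(−18) = 0.310057604.
P = 27.2356 / 0.310057604 ≈ 87.84.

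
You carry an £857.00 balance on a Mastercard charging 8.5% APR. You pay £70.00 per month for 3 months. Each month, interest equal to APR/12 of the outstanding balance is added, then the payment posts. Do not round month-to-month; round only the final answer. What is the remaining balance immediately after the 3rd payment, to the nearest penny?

£663.85

Monthly rate r = 8.5%/12 = 0.708333% = 0.00708333.
Each month: B ← B·(1+r) − £70.00.
Month 1: interest £6.07; balance after payment £793.07.
Month 2: interest £5.62; balance after payment £728.69.
Month 3: interest £5.16; balance after payment £663.85.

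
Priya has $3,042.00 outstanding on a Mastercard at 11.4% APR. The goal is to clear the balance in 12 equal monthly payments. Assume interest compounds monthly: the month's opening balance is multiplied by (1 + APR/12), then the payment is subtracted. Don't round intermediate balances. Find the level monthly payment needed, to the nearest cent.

Monthly rate r = 11.4%/12 = 0.95% = 0.0095.
Level-payment amortization: P = B₀·r / (1 − (1+r)^(−n)) = 3042.00·0.0095 / (1 − 1.0095^(−12)).
Denominator 1 − (1+r)^(−12) = 0.107261796.
P = 28.899 / 0.107261796 ≈ 269.42.

$269.42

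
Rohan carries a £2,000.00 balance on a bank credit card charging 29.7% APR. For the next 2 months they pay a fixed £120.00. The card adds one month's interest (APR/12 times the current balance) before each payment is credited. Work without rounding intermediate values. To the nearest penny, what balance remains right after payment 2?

Monthly rate r = 29.7%/12 = 2.475% = 0.02475.
Each month: B ← B·(1+r) − £120.00.
Month 1: interest £49.50; balance after payment £1,929.50.
Month 2: interest £47.76; balance after payment £1,857.26.

£1,857.26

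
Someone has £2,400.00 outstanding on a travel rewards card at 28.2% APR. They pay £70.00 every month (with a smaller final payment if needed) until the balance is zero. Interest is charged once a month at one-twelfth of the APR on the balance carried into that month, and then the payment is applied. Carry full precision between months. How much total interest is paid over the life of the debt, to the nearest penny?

Monthly rate r = 28.2%/12 = 2.35% = 0.0235.
Payoff takes n = ⌈−ln(1 − rB₀/P)/ln(1+r)⌉ = ⌈70.536⌉ = 71 payments; the last is £37.74.
Total paid = 70·£70.00 + £37.74 = £4,937.74.
Total interest = total paid − principal = £4,937.74 − £2,400.00 = £2,537.74.

£2,537.74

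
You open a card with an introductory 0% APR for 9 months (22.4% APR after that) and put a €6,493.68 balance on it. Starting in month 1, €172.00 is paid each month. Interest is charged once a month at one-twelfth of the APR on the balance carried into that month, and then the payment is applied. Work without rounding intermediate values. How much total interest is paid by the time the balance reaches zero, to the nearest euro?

€2,211

Promo months 1–9 at r₀ = 0%/12 = 0; months 10+ at r₁ = 22.4%/12 = 0.0186667.
After month 9 (no interest yet): B = €6,493.68 − 9·€172.00 = €4,945.68.
Then at r₁ with €172.00/mo: n₂ = −ln(1 − r₁·B/P)/ln(1+r₁) ≈ 41.61 → 42 more payments.
Total paid = 50·€172.00 + €104.45 = €8,704.45; interest = €8,704.45 − €6,493.68 = €2,210.77.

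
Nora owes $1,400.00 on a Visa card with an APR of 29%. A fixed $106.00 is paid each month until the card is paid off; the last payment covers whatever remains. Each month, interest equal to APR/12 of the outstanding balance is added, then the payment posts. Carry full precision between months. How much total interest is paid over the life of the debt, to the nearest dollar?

$307

Monthly rate r = 29%/12 = 2.41667% = 0.0241667.
Payoff takes n = ⌈−ln(1 − rB₀/P)/ln(1+r)⌉ = ⌈16.100⌉ = 17 payments; the last is $10.73.
Total paid = 16·$106.00 + $10.73 = $1,706.73.
Total interest = total paid − principal = $1,706.73 − $1,400.00 = $306.73.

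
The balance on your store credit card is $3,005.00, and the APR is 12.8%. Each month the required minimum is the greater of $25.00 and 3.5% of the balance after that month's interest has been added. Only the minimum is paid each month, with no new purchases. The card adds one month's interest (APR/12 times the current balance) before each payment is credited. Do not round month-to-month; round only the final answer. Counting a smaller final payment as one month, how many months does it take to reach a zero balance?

Monthly rate r = 12.8%/12 = 1.06667% = 0.0106667.
While 3.5% of the post-interest balance exceeds $25.00, each month B ← (B·(1+r))·(1 − 0.035), i.e. B shrinks by the factor (1+r)·0.965 = 0.97529.
This holds for months 1–58. Entering month 59 the balance is $704.19; 3.5% of the post-interest balance is now below $25.00, so the flat $25.00 minimum applies from here.
From month 59 a fixed $25.00 at rate r clears $704.19 in 34 more payments. Total: 58 + 34 = 92 months.

92 months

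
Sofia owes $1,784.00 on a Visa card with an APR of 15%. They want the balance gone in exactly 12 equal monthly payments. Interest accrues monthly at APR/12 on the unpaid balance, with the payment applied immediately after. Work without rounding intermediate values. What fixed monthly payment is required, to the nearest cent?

Monthly rate r = 15%/12 = 1.25% = 0.0125.
Level-payment amortization: P = B₀·r / (1 − (1+r)^(−n)) = 1784.00·0.0125 / (1 − 1.0125^(−12)).
Denominator 1 − (1+r)^(−12) = 0.1384914.
P = 22.3 / 0.1384914 ≈ 161.02.

$161.02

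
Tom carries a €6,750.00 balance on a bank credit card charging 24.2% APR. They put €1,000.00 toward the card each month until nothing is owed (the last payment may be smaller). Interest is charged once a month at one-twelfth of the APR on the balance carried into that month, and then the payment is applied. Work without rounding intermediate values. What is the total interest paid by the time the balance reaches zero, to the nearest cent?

€581.02

Monthly rate r = 24.2%/12 = 2.01667% = 0.0201667.
Payoff takes n = ⌈−ln(1 − rB₀/P)/ln(1+r)⌉ = ⌈7.329⌉ = 8 payments; the last is €331.02.
Total paid = 7·€1,000.00 + €331.02 = €7,331.02.
Total interest = total paid − principal = €7,331.02 − €6,750.00 = €581.02.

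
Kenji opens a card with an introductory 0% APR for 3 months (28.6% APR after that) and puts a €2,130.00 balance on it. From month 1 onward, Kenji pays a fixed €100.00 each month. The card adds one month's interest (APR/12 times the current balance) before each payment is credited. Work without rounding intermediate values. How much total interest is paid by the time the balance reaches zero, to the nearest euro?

Promo months 1–3 at r₀ = 0%/12 = 0; months 4+ at r₁ = 28.6%/12 = 0.0238333.
After month 3 (no interest yet): B = €2,130.00 − 3·€100.00 = €1,830.00.
Then at r₁ with €100.00/mo: n₂ = −ln(1 − r₁·B/P)/ln(1+r₁) ≈ 24.33 → 25 more payments.
Total paid = 27·€100.00 + €32.85 = €2,732.85; interest = €2,732.85 − €2,130.00 = €602.85.

€603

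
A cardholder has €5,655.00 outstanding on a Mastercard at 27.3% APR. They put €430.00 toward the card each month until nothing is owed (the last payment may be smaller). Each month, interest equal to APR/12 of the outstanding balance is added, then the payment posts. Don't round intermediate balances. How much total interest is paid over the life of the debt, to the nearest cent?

€1,141.57

Monthly rate r = 27.3%/12 = 2.275% = 0.02275.
Payoff takes n = ⌈−ln(1 − rB₀/P)/ln(1+r)⌉ = ⌈15.804⌉ = 16 payments; the last is €346.57.
Total paid = 15·€430.00 + €346.57 = €6,796.57.
Total interest = total paid − principal = €6,796.57 − €5,655.00 = €1,141.57.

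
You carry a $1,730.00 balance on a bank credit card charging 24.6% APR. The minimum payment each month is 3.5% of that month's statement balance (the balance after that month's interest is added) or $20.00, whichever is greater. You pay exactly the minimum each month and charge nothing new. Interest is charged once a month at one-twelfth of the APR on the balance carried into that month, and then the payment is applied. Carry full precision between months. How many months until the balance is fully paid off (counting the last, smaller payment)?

116 months

Monthly rate r = 24.6%/12 = 2.05% = 0.0205.
While 3.5% of the post-interest balance exceeds $20.00, each month B ← (B·(1+r))·(1 − 0.035), i.e. B shrinks by the factor (1+r)·0.965 = 0.98478.
This holds for months 1–74. Entering month 75 the balance is $556.20; 3.5% of the post-interest balance is now below $20.00, so the flat $20.00 minimum applies from here.
From month 75 a fixed $20.00 at rate r clears $556.20 in 42 more payments. Total: 74 + 42 = 116 months.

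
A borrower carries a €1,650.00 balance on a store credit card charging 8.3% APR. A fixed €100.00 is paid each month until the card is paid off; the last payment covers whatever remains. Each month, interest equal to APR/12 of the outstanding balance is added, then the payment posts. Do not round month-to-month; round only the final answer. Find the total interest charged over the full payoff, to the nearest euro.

€108

Monthly rate r = 8.3%/12 = 0.691667% = 0.00691667.
Payoff takes n = ⌈−ln(1 − rB₀/P)/ln(1+r)⌉ = ⌈17.580⌉ = 18 payments; the last is €58.13.
Total paid = 17·€100.00 + €58.13 = €1,758.13.
Total interest = total paid − principal = €1,758.13 − €1,650.00 = €108.13.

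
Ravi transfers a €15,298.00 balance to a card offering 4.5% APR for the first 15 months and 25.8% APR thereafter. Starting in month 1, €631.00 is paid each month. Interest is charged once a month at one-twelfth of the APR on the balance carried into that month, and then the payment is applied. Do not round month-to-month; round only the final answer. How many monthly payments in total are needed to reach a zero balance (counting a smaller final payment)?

Promo months 1–15 at r₀ = 4.5%/12 = 0.00375; months 16+ at r₁ = 25.8%/12 = 0.0215.
After month 15: iterate B ← B·(1+r₀) − €631.00 for 15 months → €6,463.93.
Then at r₁ with €631.00/mo: n₂ = −ln(1 − r₁·B/P)/ln(1+r₁) ≈ 11.69 → 12 more payments.

27 payments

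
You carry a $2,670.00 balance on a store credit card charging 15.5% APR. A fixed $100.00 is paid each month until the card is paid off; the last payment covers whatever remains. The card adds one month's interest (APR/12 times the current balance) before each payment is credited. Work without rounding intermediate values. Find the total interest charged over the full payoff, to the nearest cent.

Monthly rate r = 15.5%/12 = 1.29167% = 0.0129167.
Payoff takes n = ⌈−ln(1 − rB₀/P)/ln(1+r)⌉ = ⌈32.954⌉ = 33 payments; the last is $95.42.
Total paid = 32·$100.00 + $95.42 = $3,295.42.
Total interest = total paid − principal = $3,295.42 − $2,670.00 = $625.42.

$625.42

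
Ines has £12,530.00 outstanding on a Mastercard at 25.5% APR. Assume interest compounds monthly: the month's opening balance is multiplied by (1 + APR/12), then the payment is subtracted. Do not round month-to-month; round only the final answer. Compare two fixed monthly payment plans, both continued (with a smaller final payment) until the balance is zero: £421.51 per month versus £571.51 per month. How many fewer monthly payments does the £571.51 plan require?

18 fewer payments

Monthly rate r = 25.5%/12 = 2.125% = 0.02125.
At £421.51/mo: n = ⌈−ln(1 − rB₀/P)/ln(1+r)⌉ = 48 payments (last £212.32); total interest = total paid − £12,530.00 = £7,493.29.
At £571.51/mo: 30 payments (last £472.84); total interest £4,516.63.
Payments saved = 48 − 30 = 18.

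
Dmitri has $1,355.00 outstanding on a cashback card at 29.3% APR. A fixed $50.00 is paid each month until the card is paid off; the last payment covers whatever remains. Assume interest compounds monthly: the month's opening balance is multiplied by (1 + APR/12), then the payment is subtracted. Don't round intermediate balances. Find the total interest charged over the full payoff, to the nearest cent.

Monthly rate r = 29.3%/12 = 2.44167% = 0.0244167.
Payoff takes n = ⌈−ln(1 − rB₀/P)/ln(1+r)⌉ = ⌈44.927⌉ = 45 payments; the last is $46.41.
Total paid = 44·$50.00 + $46.41 = $2,246.41.
Total interest = total paid − principal = $2,246.41 − $1,355.00 = $891.41.

$891.41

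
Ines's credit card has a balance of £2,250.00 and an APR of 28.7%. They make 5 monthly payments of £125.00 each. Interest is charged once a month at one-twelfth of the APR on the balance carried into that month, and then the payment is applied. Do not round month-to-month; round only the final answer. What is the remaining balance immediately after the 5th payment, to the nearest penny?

£1,876.62

Monthly rate r = 28.7%/12 = 2.39167% = 0.0239167.
Each month: B ← B·(1+r) − £125.00.
Month 1: interest £53.81; balance after payment £2,178.81.
Month 2: interest £52.11; balance after payment £2,105.92.
Month 3: interest £50.37; balance after payment £2,031.29.
Month 4: interest £48.58; balance after payment £1,954.87.
Month 5: interest £46.75; balance after payment £1,876.62.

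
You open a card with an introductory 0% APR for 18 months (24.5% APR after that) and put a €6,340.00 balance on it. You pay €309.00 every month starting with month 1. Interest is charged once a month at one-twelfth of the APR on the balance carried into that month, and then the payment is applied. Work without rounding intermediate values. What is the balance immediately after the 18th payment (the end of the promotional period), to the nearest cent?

€778.00

Promo months 1–18 at r₀ = 0%/12 = 0; months 19+ at r₁ = 24.5%/12 = 0.0204167.
After month 18 (no interest yet): B = €6,340.00 − 18·€309.00 = €778.00.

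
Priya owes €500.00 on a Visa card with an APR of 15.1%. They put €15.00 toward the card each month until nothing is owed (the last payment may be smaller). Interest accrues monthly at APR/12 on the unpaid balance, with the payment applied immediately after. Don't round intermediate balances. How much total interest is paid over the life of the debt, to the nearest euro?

Monthly rate r = 15.1%/12 = 1.25833% = 0.0125833.
Payoff takes n = ⌈−ln(1 − rB₀/P)/ln(1+r)⌉ = ⌈43.485⌉ = 44 payments; the last is €7.30.
Total paid = 43·€15.00 + €7.30 = €652.30.
Total interest = total paid − principal = €652.30 − €500.00 = €152.30.

€152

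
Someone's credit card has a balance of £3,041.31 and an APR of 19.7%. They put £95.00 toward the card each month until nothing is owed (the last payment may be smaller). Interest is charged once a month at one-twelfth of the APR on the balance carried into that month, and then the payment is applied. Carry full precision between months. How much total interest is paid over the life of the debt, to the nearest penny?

£1,308.89

Monthly rate r = 19.7%/12 = 1.64167% = 0.0164167.
Payoff takes n = ⌈−ln(1 − rB₀/P)/ln(1+r)⌉ = ⌈45.790⌉ = 46 payments; the last is £75.20.
Total paid = 45·£95.00 + £75.20 = £4,350.20.
Total interest = total paid − principal = £4,350.20 − £3,041.31 = £1,308.89.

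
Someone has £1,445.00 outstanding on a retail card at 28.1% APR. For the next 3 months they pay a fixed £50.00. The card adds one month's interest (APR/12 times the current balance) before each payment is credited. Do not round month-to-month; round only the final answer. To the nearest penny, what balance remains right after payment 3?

£1,395.37

Monthly rate r = 28.1%/12 = 2.34167% = 0.0234167.
Each month: B ← B·(1+r) − £50.00.
Month 1: interest £33.84; balance after payment £1,428.84.
Month 2: interest £33.46; balance after payment £1,412.30.
Month 3: interest £33.07; balance after payment £1,395.37.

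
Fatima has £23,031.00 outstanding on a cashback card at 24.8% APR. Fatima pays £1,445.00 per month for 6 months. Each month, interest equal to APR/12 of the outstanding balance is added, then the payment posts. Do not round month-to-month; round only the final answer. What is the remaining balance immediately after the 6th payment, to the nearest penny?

£16,908.04

Monthly rate r = 24.8%/12 = 2.06667% = 0.0206667.
Each month: B ← B·(1+r) − £1,445.00.
Month 1: interest £475.97; balance after payment £22,061.97.
Month 2: interest £455.95; balance after payment £21,072.92.
Month 3: interest £435.51; balance after payment £20,063.43.
Month 4: interest £414.64; balance after payment £19,033.07.
Month 5: interest £393.35; balance after payment £17,981.42.
Month 6: interest £371.62; balance after payment £16,908.04.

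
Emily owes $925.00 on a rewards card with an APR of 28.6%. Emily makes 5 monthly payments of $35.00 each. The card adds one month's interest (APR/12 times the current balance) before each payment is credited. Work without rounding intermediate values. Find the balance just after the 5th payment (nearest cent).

$857.07

Monthly rate r = 28.6%/12 = 2.38333% = 0.0238333.
Each month: B ← B·(1+r) − $35.00.
Month 1: interest $22.05; balance after payment $912.05.
Month 2: interest $21.74; balance after payment $898.78.
Month 3: interest $21.42; balance after payment $885.20.
Month 4: interest $21.10; balance after payment $871.30.
Month 5: interest $20.77; balance after payment $857.07.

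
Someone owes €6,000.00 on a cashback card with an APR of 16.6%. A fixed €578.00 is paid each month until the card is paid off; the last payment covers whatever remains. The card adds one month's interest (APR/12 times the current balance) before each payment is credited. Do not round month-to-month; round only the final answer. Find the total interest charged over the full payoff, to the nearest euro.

Monthly rate r = 16.6%/12 = 1.38333% = 0.0138333.
Payoff takes n = ⌈−ln(1 − rB₀/P)/ln(1+r)⌉ = ⌈11.283⌉ = 12 payments; the last is €164.56.
Total paid = 11·€578.00 + €164.56 = €6,522.56.
Total interest = total paid − principal = €6,522.56 − €6,000.00 = €522.56.

€523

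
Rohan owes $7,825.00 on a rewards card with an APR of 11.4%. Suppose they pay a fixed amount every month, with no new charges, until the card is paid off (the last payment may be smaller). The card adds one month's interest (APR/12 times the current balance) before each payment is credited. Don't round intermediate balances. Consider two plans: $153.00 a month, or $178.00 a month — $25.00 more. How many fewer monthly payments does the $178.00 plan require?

Monthly rate r = 11.4%/12 = 0.95% = 0.0095.
At $153.00/mo: n = ⌈−ln(1 − rB₀/P)/ln(1+r)⌉ = 71 payments (last $55.35); total interest = total paid − $7,825.00 = $2,940.35.
At $178.00/mo: 58 payments (last $32.11); total interest $2,353.11.
Payments saved = 71 − 58 = 13.

13 fewer payments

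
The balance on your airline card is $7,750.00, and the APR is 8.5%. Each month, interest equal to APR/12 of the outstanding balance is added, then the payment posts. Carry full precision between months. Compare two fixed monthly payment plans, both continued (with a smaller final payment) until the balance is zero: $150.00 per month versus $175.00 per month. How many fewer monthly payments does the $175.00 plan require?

11 fewer payments

Monthly rate r = 8.5%/12 = 0.708333% = 0.00708333.
At $150.00/mo: n = ⌈−ln(1 − rB₀/P)/ln(1+r)⌉ = 65 payments (last $83.59); total interest = total paid − $7,750.00 = $1,933.59.
At $175.00/mo: 54 payments (last $57.99); total interest $1,582.99.
Payments saved = 65 − 54 = 11.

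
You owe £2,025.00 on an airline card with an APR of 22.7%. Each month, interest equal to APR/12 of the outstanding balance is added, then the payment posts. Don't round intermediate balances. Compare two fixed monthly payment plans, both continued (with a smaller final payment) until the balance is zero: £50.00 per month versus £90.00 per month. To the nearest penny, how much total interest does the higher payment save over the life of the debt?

£1,213.67

Monthly rate r = 22.7%/12 = 1.89167% = 0.0189167.
At £50.00/mo: n = ⌈−ln(1 − rB₀/P)/ln(1+r)⌉ = 78 payments (last £26.77); total interest = total paid − £2,025.00 = £1,851.77.
At £90.00/mo: 30 payments (last £53.10); total interest £638.10.
Interest saved = £1,851.77 − £638.10 = £1,213.67.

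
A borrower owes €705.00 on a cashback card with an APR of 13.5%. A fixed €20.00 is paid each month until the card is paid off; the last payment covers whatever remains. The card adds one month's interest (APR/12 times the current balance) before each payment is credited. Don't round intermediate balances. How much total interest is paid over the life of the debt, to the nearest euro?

€198

Monthly rate r = 13.5%/12 = 1.125% = 0.01125.
Payoff takes n = ⌈−ln(1 − rB₀/P)/ln(1+r)⌉ = ⌈45.151⌉ = 46 payments; the last is €3.03.
Total paid = 45·€20.00 + €3.03 = €903.03.
Total interest = total paid − principal = €903.03 − €705.00 = €198.03.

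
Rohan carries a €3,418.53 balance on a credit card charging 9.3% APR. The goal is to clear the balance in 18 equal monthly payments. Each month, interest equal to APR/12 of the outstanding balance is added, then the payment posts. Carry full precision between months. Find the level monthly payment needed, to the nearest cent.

Monthly rate r = 9.3%/12 = 0.775% = 0.00775.
Level-payment amortization: P = B₀·r / (1 − (1+r)^(−n)) = 3418.53·0.00775 / (1 − 1.00775^(−18)).
Denominator 1 − (1+r)^(−18) = 0.129739089.
P = 26.4936 / 0.129739089 ≈ 204.21.

€204.21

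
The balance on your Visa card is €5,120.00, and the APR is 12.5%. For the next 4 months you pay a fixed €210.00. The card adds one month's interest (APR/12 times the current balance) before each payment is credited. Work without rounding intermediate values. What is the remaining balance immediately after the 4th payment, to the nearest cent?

Monthly rate r = 12.5%/12 = 1.04167% = 0.0104167.
Each month: B ← B·(1+r) − €210.00.
Month 1: interest €53.33; balance after payment €4,963.33.
Month 2: interest €51.70; balance after payment €4,805.03.
Month 3: interest €50.05; balance after payment €4,645.09.
Month 4: interest €48.39; balance after payment €4,483.47.

€4,483.47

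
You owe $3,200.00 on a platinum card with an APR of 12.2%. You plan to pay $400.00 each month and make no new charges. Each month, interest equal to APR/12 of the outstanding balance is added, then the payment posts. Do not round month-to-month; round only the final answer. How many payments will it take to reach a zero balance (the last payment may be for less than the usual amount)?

Monthly rate r = 12.2%/12 = 1.01667% = 0.0101667.
Recurrence: B ← B·(1+r) − $400.00.
Month 1: interest $32.53; balance after payment $2,832.53.
Month 2: interest $28.80; balance after payment $2,461.33.
Closed form: n = −ln(1 − rB₀/P)/ln(1+r) = −ln(0.91867)/ln(1.01017) ≈ 8.386, so the balance reaches zero during payment 9.

9 months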